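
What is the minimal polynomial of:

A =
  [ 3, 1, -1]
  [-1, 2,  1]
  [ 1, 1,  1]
x^3 - 6*x^2 + 12*x - 8

The characteristic polynomial is χ_A(x) = (x - 2)^3, so the eigenvalues are known. The minimal polynomial is
  m_A(x) = Π_λ (x − λ)^{k_λ}
where k_λ is the size of the *largest* Jordan block for λ (equivalently, the smallest k with (A − λI)^k v = 0 for every generalised eigenvector v of λ).

  λ = 2: largest Jordan block has size 3, contributing (x − 2)^3

So m_A(x) = (x - 2)^3 = x^3 - 6*x^2 + 12*x - 8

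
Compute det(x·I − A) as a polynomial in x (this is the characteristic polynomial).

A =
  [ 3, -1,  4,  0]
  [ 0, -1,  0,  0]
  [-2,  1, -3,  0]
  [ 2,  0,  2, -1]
x^4 + 2*x^3 - 2*x - 1

Expanding det(x·I − A) (e.g. by cofactor expansion or by noting that A is similar to its Jordan form J, which has the same characteristic polynomial as A) gives
  χ_A(x) = x^4 + 2*x^3 - 2*x - 1
which factors as (x - 1)*(x + 1)^3. The eigenvalues (with algebraic multiplicities) are λ = -1 with multiplicity 3, λ = 1 with multiplicity 1.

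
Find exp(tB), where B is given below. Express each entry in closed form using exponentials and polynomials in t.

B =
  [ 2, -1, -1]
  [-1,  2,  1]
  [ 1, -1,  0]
e^{tB} =
  [exp(2*t), -exp(2*t) + exp(t), -exp(2*t) + exp(t)]
  [-exp(2*t) + exp(t), exp(2*t), exp(2*t) - exp(t)]
  [exp(2*t) - exp(t), -exp(2*t) + exp(t), -exp(2*t) + 2*exp(t)]

Strategy: write B = P · J · P⁻¹ where J is a Jordan canonical form, so e^{tB} = P · e^{tJ} · P⁻¹, and e^{tJ} can be computed block-by-block.

B has Jordan form
J =
  [1, 0, 0]
  [0, 1, 0]
  [0, 0, 2]
(up to reordering of blocks).

Per-block formulas:
  For a 1×1 block at λ = 1: exp(t · [1]) = [e^(1t)].
  For a 1×1 block at λ = 2: exp(t · [2]) = [e^(2t)].

After assembling e^{tJ} and conjugating by P, we get:

e^{tB} =
  [exp(2*t), -exp(2*t) + exp(t), -exp(2*t) + exp(t)]
  [-exp(2*t) + exp(t), exp(2*t), exp(2*t) - exp(t)]
  [exp(2*t) - exp(t), -exp(2*t) + exp(t), -exp(2*t) + 2*exp(t)]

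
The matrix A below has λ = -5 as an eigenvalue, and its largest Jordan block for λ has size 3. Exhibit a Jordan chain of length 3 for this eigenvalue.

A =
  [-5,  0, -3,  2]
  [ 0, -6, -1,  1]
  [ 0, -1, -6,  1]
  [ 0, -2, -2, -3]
A Jordan chain for λ = -5 of length 3:
v_1 = (-1, 0, 0, 0)ᵀ
v_2 = (0, -1, -1, -2)ᵀ
v_3 = (0, 1, 0, 0)ᵀ

Let N = A − (-5)·I. We want v_3 with N^3 v_3 = 0 but N^2 v_3 ≠ 0; then v_{j-1} := N · v_j for j = 3, …, 2.

Pick v_3 = (0, 1, 0, 0)ᵀ.
Then v_2 = N · v_3 = (0, -1, -1, -2)ᵀ.
Then v_1 = N · v_2 = (-1, 0, 0, 0)ᵀ.

Sanity check: (A − (-5)·I) v_1 = (0, 0, 0, 0)ᵀ = 0. ✓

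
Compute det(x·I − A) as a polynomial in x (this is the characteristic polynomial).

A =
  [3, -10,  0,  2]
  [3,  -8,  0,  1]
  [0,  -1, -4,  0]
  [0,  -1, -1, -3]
x^4 + 12*x^3 + 54*x^2 + 108*x + 81

Expanding det(x·I − A) (e.g. by cofactor expansion or by noting that A is similar to its Jordan form J, which has the same characteristic polynomial as A) gives
  χ_A(x) = x^4 + 12*x^3 + 54*x^2 + 108*x + 81
which factors as (x + 3)^4. The eigenvalues (with algebraic multiplicities) are λ = -3 with multiplicity 4.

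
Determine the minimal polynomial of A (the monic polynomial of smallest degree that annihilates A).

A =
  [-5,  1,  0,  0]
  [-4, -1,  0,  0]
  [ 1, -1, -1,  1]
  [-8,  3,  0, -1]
x^4 + 8*x^3 + 22*x^2 + 24*x + 9

The characteristic polynomial is χ_A(x) = (x + 1)^2*(x + 3)^2, so the eigenvalues are known. The minimal polynomial is
  m_A(x) = Π_λ (x − λ)^{k_λ}
where k_λ is the size of the *largest* Jordan block for λ (equivalently, the smallest k with (A − λI)^k v = 0 for every generalised eigenvector v of λ).

  λ = -3: largest Jordan block has size 2, contributing (x + 3)^2
  λ = -1: largest Jordan block has size 2, contributing (x + 1)^2

So m_A(x) = (x + 1)^2*(x + 3)^2 = x^4 + 8*x^3 + 22*x^2 + 24*x + 9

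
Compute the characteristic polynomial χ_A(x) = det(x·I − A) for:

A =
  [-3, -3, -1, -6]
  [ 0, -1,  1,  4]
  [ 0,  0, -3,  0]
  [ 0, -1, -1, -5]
x^4 + 12*x^3 + 54*x^2 + 108*x + 81

Expanding det(x·I − A) (e.g. by cofactor expansion or by noting that A is similar to its Jordan form J, which has the same characteristic polynomial as A) gives
  χ_A(x) = x^4 + 12*x^3 + 54*x^2 + 108*x + 81
which factors as (x + 3)^4. The eigenvalues (with algebraic multiplicities) are λ = -3 with multiplicity 4.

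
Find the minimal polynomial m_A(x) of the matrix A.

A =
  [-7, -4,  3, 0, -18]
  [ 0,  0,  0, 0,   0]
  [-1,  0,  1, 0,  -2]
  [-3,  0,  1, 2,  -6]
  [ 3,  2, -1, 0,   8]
x^3 - 2*x^2

The characteristic polynomial is χ_A(x) = x^3*(x - 2)^2, so the eigenvalues are known. The minimal polynomial is
  m_A(x) = Π_λ (x − λ)^{k_λ}
where k_λ is the size of the *largest* Jordan block for λ (equivalently, the smallest k with (A − λI)^k v = 0 for every generalised eigenvector v of λ).

  λ = 0: largest Jordan block has size 2, contributing (x − 0)^2
  λ = 2: largest Jordan block has size 1, contributing (x − 2)

So m_A(x) = x^2*(x - 2) = x^3 - 2*x^2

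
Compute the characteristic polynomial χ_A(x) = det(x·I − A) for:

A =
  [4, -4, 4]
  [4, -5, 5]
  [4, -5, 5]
x^3 - 4*x^2

Expanding det(x·I − A) (e.g. by cofactor expansion or by noting that A is similar to its Jordan form J, which has the same characteristic polynomial as A) gives
  χ_A(x) = x^3 - 4*x^2
which factors as x^2*(x - 4). The eigenvalues (with algebraic multiplicities) are λ = 0 with multiplicity 2, λ = 4 with multiplicity 1.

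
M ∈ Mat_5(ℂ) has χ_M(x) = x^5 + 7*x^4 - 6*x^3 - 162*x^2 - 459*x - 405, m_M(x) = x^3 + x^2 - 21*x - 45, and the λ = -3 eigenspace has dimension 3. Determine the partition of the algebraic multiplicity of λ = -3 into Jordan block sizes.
Block sizes for λ = -3: [2, 1, 1]

Step 1 — from the characteristic polynomial, algebraic multiplicity of λ = -3 is 4. From dim ker(M − (-3)·I) = 3, there are exactly 3 Jordan blocks for λ = -3.
Step 2 — from the minimal polynomial, the factor (x + 3)^2 tells us the largest block for λ = -3 has size 2.
Step 3 — with total size 4, 3 blocks, and largest block 2, the block sizes (in nonincreasing order) are [2, 1, 1].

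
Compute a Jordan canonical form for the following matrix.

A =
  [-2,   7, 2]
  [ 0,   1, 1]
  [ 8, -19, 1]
J_3(0)

The characteristic polynomial is
  det(x·I − A) = x^3

Eigenvalues and multiplicities (the geometric multiplicity of λ is n − rank(A − λI), which equals the number of Jordan blocks for λ):
  λ = 0: algebraic multiplicity = 3, geometric multiplicity = 1

Determining the block sizes for each eigenvalue:
  λ = 0: one block (gm = 1), so the single block has size am = 3 → block sizes [3]

Assembling the blocks gives a Jordan form
J =
  [0, 1, 0]
  [0, 0, 1]
  [0, 0, 0]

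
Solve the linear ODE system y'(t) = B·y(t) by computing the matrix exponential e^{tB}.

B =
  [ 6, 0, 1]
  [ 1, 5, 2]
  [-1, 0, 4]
e^{tB} =
  [t*exp(5*t) + exp(5*t), 0, t*exp(5*t)]
  [-t^2*exp(5*t)/2 + t*exp(5*t), exp(5*t), -t^2*exp(5*t)/2 + 2*t*exp(5*t)]
  [-t*exp(5*t), 0, -t*exp(5*t) + exp(5*t)]

Strategy: write B = P · J · P⁻¹ where J is a Jordan canonical form, so e^{tB} = P · e^{tJ} · P⁻¹, and e^{tJ} can be computed block-by-block.

B has Jordan form
J =
  [5, 1, 0]
  [0, 5, 1]
  [0, 0, 5]
(up to reordering of blocks).

Per-block formulas:
  For a 3×3 Jordan block J_3(5): exp(t · J_3(5)) = e^(5t)·(I + t·N + (t^2/2)·N^2), where N is the 3×3 nilpotent shift.

After assembling e^{tJ} and conjugating by P, we get:

e^{tB} =
  [t*exp(5*t) + exp(5*t), 0, t*exp(5*t)]
  [-t^2*exp(5*t)/2 + t*exp(5*t), exp(5*t), -t^2*exp(5*t)/2 + 2*t*exp(5*t)]
  [-t*exp(5*t), 0, -t*exp(5*t) + exp(5*t)]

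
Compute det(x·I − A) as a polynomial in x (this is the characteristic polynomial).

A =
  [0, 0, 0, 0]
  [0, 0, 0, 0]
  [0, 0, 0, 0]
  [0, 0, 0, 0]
x^4

Expanding det(x·I − A) (e.g. by cofactor expansion or by noting that A is similar to its Jordan form J, which has the same characteristic polynomial as A) gives
  χ_A(x) = x^4
which factors as x^4. The eigenvalues (with algebraic multiplicities) are λ = 0 with multiplicity 4.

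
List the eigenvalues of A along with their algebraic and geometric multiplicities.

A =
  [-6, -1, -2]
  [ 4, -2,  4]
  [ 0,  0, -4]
λ = -4: alg = 3, geom = 2

Step 1 — factor the characteristic polynomial to read off the algebraic multiplicities:
  χ_A(x) = (x + 4)^3

Step 2 — compute geometric multiplicities via the rank-nullity identity g(λ) = n − rank(A − λI):
  rank(A − (-4)·I) = 1, so dim ker(A − (-4)·I) = n − 1 = 2

Summary:
  λ = -4: algebraic multiplicity = 3, geometric multiplicity = 2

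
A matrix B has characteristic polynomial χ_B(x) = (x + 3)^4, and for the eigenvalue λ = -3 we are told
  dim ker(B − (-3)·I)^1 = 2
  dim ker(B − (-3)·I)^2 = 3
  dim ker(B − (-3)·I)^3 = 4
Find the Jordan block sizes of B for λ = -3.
Block sizes for λ = -3: [3, 1]

From the dimensions of kernels of powers, the number of Jordan blocks of size at least j is d_j − d_{j−1} where d_j = dim ker(N^j) (with d_0 = 0). Computing the differences gives [2, 1, 1].
The number of blocks of size exactly k is (#blocks of size ≥ k) − (#blocks of size ≥ k + 1), so the partition is: 1 block(s) of size 1, 1 block(s) of size 3.
In nonincreasing order the block sizes are [3, 1].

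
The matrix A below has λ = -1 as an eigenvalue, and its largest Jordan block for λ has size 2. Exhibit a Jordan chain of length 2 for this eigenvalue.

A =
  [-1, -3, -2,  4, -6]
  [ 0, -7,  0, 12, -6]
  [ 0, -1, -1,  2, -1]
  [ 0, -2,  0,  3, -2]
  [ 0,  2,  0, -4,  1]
A Jordan chain for λ = -1 of length 2:
v_1 = (-3, -6, -1, -2, 2)ᵀ
v_2 = (0, 1, 0, 0, 0)ᵀ

Let N = A − (-1)·I. We want v_2 with N^2 v_2 = 0 but N^1 v_2 ≠ 0; then v_{j-1} := N · v_j for j = 2, …, 2.

Pick v_2 = (0, 1, 0, 0, 0)ᵀ.
Then v_1 = N · v_2 = (-3, -6, -1, -2, 2)ᵀ.

Sanity check: (A − (-1)·I) v_1 = (0, 0, 0, 0, 0)ᵀ = 0. ✓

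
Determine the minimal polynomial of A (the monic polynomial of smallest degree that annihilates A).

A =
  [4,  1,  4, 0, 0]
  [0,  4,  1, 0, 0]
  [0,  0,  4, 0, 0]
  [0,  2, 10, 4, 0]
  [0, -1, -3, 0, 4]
x^3 - 12*x^2 + 48*x - 64

The characteristic polynomial is χ_A(x) = (x - 4)^5, so the eigenvalues are known. The minimal polynomial is
  m_A(x) = Π_λ (x − λ)^{k_λ}
where k_λ is the size of the *largest* Jordan block for λ (equivalently, the smallest k with (A − λI)^k v = 0 for every generalised eigenvector v of λ).

  λ = 4: largest Jordan block has size 3, contributing (x − 4)^3

So m_A(x) = (x - 4)^3 = x^3 - 12*x^2 + 48*x - 64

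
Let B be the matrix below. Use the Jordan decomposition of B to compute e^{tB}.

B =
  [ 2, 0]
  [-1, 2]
e^{tB} =
  [exp(2*t), 0]
  [-t*exp(2*t), exp(2*t)]

Strategy: write B = P · J · P⁻¹ where J is a Jordan canonical form, so e^{tB} = P · e^{tJ} · P⁻¹, and e^{tJ} can be computed block-by-block.

B has Jordan form
J =
  [2, 1]
  [0, 2]
(up to reordering of blocks).

Per-block formulas:
  For a 2×2 Jordan block J_2(2): exp(t · J_2(2)) = e^(2t)·(I + t·N), where N is the 2×2 nilpotent shift.

After assembling e^{tJ} and conjugating by P, we get:

e^{tB} =
  [exp(2*t), 0]
  [-t*exp(2*t), exp(2*t)]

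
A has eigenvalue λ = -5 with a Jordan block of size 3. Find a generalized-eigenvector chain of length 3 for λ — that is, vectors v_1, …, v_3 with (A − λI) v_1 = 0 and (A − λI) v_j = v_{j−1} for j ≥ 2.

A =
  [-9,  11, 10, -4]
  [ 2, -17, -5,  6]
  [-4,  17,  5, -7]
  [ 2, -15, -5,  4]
A Jordan chain for λ = -5 of length 3:
v_1 = (-10, 0, -4, 0)ᵀ
v_2 = (-4, 2, -4, 2)ᵀ
v_3 = (1, 0, 0, 0)ᵀ

Let N = A − (-5)·I. We want v_3 with N^3 v_3 = 0 but N^2 v_3 ≠ 0; then v_{j-1} := N · v_j for j = 3, …, 2.

Pick v_3 = (1, 0, 0, 0)ᵀ.
Then v_2 = N · v_3 = (-4, 2, -4, 2)ᵀ.
Then v_1 = N · v_2 = (-10, 0, -4, 0)ᵀ.

Sanity check: (A − (-5)·I) v_1 = (0, 0, 0, 0)ᵀ = 0. ✓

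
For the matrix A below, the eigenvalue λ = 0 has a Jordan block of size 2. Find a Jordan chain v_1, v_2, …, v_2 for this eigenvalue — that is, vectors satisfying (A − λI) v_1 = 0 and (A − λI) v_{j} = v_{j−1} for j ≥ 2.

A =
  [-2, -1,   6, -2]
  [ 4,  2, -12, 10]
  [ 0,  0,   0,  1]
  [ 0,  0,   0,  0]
A Jordan chain for λ = 0 of length 2:
v_1 = (-2, 4, 0, 0)ᵀ
v_2 = (1, 0, 0, 0)ᵀ

Let N = A − (0)·I. We want v_2 with N^2 v_2 = 0 but N^1 v_2 ≠ 0; then v_{j-1} := N · v_j for j = 2, …, 2.

Pick v_2 = (1, 0, 0, 0)ᵀ.
Then v_1 = N · v_2 = (-2, 4, 0, 0)ᵀ.

Sanity check: (A − (0)·I) v_1 = (0, 0, 0, 0)ᵀ = 0. ✓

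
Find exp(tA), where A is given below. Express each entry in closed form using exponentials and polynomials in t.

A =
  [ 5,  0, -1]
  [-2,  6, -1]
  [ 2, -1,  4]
e^{tA} =
  [-t^2*exp(5*t) + exp(5*t), t^2*exp(5*t)/2, t^2*exp(5*t)/2 - t*exp(5*t)]
  [-2*t^2*exp(5*t) - 2*t*exp(5*t), t^2*exp(5*t) + t*exp(5*t) + exp(5*t), t^2*exp(5*t) - t*exp(5*t)]
  [2*t*exp(5*t), -t*exp(5*t), -t*exp(5*t) + exp(5*t)]

Strategy: write A = P · J · P⁻¹ where J is a Jordan canonical form, so e^{tA} = P · e^{tJ} · P⁻¹, and e^{tJ} can be computed block-by-block.

A has Jordan form
J =
  [5, 1, 0]
  [0, 5, 1]
  [0, 0, 5]
(up to reordering of blocks).

Per-block formulas:
  For a 3×3 Jordan block J_3(5): exp(t · J_3(5)) = e^(5t)·(I + t·N + (t^2/2)·N^2), where N is the 3×3 nilpotent shift.

After assembling e^{tJ} and conjugating by P, we get:

e^{tA} =
  [-t^2*exp(5*t) + exp(5*t), t^2*exp(5*t)/2, t^2*exp(5*t)/2 - t*exp(5*t)]
  [-2*t^2*exp(5*t) - 2*t*exp(5*t), t^2*exp(5*t) + t*exp(5*t) + exp(5*t), t^2*exp(5*t) - t*exp(5*t)]
  [2*t*exp(5*t), -t*exp(5*t), -t*exp(5*t) + exp(5*t)]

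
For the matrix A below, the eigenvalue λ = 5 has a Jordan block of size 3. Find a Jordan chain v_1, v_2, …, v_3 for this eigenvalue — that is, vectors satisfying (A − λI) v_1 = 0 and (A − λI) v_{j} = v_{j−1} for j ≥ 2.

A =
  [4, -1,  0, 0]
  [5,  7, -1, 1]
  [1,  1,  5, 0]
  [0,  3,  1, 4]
A Jordan chain for λ = 5 of length 3:
v_1 = (-4, 4, 4, 16)ᵀ
v_2 = (-1, 5, 1, 0)ᵀ
v_3 = (1, 0, 0, 0)ᵀ

Let N = A − (5)·I. We want v_3 with N^3 v_3 = 0 but N^2 v_3 ≠ 0; then v_{j-1} := N · v_j for j = 3, …, 2.

Pick v_3 = (1, 0, 0, 0)ᵀ.
Then v_2 = N · v_3 = (-1, 5, 1, 0)ᵀ.
Then v_1 = N · v_2 = (-4, 4, 4, 16)ᵀ.

Sanity check: (A − (5)·I) v_1 = (0, 0, 0, 0)ᵀ = 0. ✓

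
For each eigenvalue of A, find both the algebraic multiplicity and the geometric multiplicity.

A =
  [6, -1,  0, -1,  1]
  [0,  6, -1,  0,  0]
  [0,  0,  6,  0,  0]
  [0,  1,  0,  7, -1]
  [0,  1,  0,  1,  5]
λ = 6: alg = 5, geom = 3

Step 1 — factor the characteristic polynomial to read off the algebraic multiplicities:
  χ_A(x) = (x - 6)^5

Step 2 — compute geometric multiplicities via the rank-nullity identity g(λ) = n − rank(A − λI):
  rank(A − (6)·I) = 2, so dim ker(A − (6)·I) = n − 2 = 3

Summary:
  λ = 6: algebraic multiplicity = 5, geometric multiplicity = 3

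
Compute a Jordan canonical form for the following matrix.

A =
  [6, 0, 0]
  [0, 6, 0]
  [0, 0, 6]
J_1(6) ⊕ J_1(6) ⊕ J_1(6)

The characteristic polynomial is
  det(x·I − A) = x^3 - 18*x^2 + 108*x - 216 = (x - 6)^3

Eigenvalues and multiplicities (the geometric multiplicity of λ is n − rank(A − λI), which equals the number of Jordan blocks for λ):
  λ = 6: algebraic multiplicity = 3, geometric multiplicity = 3

Determining the block sizes for each eigenvalue:
  λ = 6: gm = am = 3, so every block has size 1 → block sizes [1, 1, 1]

Assembling the blocks gives a Jordan form
J =
  [6, 0, 0]
  [0, 6, 0]
  [0, 0, 6]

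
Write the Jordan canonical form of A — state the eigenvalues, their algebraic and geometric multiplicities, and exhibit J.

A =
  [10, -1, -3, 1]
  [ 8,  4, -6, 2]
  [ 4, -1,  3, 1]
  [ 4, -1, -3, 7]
J_2(6) ⊕ J_1(6) ⊕ J_1(6)

The characteristic polynomial is
  det(x·I − A) = x^4 - 24*x^3 + 216*x^2 - 864*x + 1296 = (x - 6)^4

Eigenvalues and multiplicities (the geometric multiplicity of λ is n − rank(A − λI), which equals the number of Jordan blocks for λ):
  λ = 6: algebraic multiplicity = 4, geometric multiplicity = 3

Determining the block sizes for each eigenvalue:
  λ = 6: 3 blocks summing to 4 forces exactly one block of size 2 and the rest size 1 → block sizes [2, 1, 1]

Assembling the blocks gives a Jordan form
J =
  [6, 1, 0, 0]
  [0, 6, 0, 0]
  [0, 0, 6, 0]
  [0, 0, 0, 6]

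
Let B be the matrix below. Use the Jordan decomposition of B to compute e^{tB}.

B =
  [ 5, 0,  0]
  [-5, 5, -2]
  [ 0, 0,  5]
e^{tB} =
  [exp(5*t), 0, 0]
  [-5*t*exp(5*t), exp(5*t), -2*t*exp(5*t)]
  [0, 0, exp(5*t)]

Strategy: write B = P · J · P⁻¹ where J is a Jordan canonical form, so e^{tB} = P · e^{tJ} · P⁻¹, and e^{tJ} can be computed block-by-block.

B has Jordan form
J =
  [5, 1, 0]
  [0, 5, 0]
  [0, 0, 5]
(up to reordering of blocks).

Per-block formulas:
  For a 1×1 block at λ = 5: exp(t · [5]) = [e^(5t)].
  For a 2×2 Jordan block J_2(5): exp(t · J_2(5)) = e^(5t)·(I + t·N), where N is the 2×2 nilpotent shift.

After assembling e^{tJ} and conjugating by P, we get:

e^{tB} =
  [exp(5*t), 0, 0]
  [-5*t*exp(5*t), exp(5*t), -2*t*exp(5*t)]
  [0, 0, exp(5*t)]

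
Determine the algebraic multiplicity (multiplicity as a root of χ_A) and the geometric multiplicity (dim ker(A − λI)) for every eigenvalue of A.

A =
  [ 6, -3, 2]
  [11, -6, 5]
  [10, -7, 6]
λ = 2: alg = 3, geom = 1

Step 1 — factor the characteristic polynomial to read off the algebraic multiplicities:
  χ_A(x) = (x - 2)^3

Step 2 — compute geometric multiplicities via the rank-nullity identity g(λ) = n − rank(A − λI):
  rank(A − (2)·I) = 2, so dim ker(A − (2)·I) = n − 2 = 1

Summary:
  λ = 2: algebraic multiplicity = 3, geometric multiplicity = 1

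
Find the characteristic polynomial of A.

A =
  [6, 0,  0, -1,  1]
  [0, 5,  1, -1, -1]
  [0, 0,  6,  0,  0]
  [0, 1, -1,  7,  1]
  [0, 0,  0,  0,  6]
x^5 - 30*x^4 + 360*x^3 - 2160*x^2 + 6480*x - 7776

Expanding det(x·I − A) (e.g. by cofactor expansion or by noting that A is similar to its Jordan form J, which has the same characteristic polynomial as A) gives
  χ_A(x) = x^5 - 30*x^4 + 360*x^3 - 2160*x^2 + 6480*x - 7776
which factors as (x - 6)^5. The eigenvalues (with algebraic multiplicities) are λ = 6 with multiplicity 5.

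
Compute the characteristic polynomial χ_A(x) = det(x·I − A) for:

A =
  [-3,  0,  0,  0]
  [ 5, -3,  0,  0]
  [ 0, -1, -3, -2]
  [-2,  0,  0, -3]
x^4 + 12*x^3 + 54*x^2 + 108*x + 81

Expanding det(x·I − A) (e.g. by cofactor expansion or by noting that A is similar to its Jordan form J, which has the same characteristic polynomial as A) gives
  χ_A(x) = x^4 + 12*x^3 + 54*x^2 + 108*x + 81
which factors as (x + 3)^4. The eigenvalues (with algebraic multiplicities) are λ = -3 with multiplicity 4.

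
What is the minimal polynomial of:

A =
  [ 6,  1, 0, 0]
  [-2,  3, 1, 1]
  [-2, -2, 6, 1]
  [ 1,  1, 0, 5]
x^3 - 15*x^2 + 75*x - 125

The characteristic polynomial is χ_A(x) = (x - 5)^4, so the eigenvalues are known. The minimal polynomial is
  m_A(x) = Π_λ (x − λ)^{k_λ}
where k_λ is the size of the *largest* Jordan block for λ (equivalently, the smallest k with (A − λI)^k v = 0 for every generalised eigenvector v of λ).

  λ = 5: largest Jordan block has size 3, contributing (x − 5)^3

So m_A(x) = (x - 5)^3 = x^3 - 15*x^2 + 75*x - 125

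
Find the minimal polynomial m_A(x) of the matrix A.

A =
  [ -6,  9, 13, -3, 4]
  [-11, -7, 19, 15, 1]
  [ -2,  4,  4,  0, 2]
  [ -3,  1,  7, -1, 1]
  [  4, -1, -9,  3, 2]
x^4 + 4*x^3 - 12*x^2 - 32*x + 64

The characteristic polynomial is χ_A(x) = (x - 2)^2*(x + 4)^3, so the eigenvalues are known. The minimal polynomial is
  m_A(x) = Π_λ (x − λ)^{k_λ}
where k_λ is the size of the *largest* Jordan block for λ (equivalently, the smallest k with (A − λI)^k v = 0 for every generalised eigenvector v of λ).

  λ = -4: largest Jordan block has size 2, contributing (x + 4)^2
  λ = 2: largest Jordan block has size 2, contributing (x − 2)^2

So m_A(x) = (x - 2)^2*(x + 4)^2 = x^4 + 4*x^3 - 12*x^2 - 32*x + 64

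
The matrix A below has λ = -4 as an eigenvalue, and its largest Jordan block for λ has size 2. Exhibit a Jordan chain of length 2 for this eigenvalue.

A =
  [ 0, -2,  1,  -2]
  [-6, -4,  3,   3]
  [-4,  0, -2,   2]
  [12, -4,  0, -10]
A Jordan chain for λ = -4 of length 2:
v_1 = (4, -6, -4, 12)ᵀ
v_2 = (1, 0, 0, 0)ᵀ

Let N = A − (-4)·I. We want v_2 with N^2 v_2 = 0 but N^1 v_2 ≠ 0; then v_{j-1} := N · v_j for j = 2, …, 2.

Pick v_2 = (1, 0, 0, 0)ᵀ.
Then v_1 = N · v_2 = (4, -6, -4, 12)ᵀ.

Sanity check: (A − (-4)·I) v_1 = (0, 0, 0, 0)ᵀ = 0. ✓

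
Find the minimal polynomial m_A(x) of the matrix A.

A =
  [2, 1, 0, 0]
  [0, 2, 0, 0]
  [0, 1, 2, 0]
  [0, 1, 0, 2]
x^2 - 4*x + 4

The characteristic polynomial is χ_A(x) = (x - 2)^4, so the eigenvalues are known. The minimal polynomial is
  m_A(x) = Π_λ (x − λ)^{k_λ}
where k_λ is the size of the *largest* Jordan block for λ (equivalently, the smallest k with (A − λI)^k v = 0 for every generalised eigenvector v of λ).

  λ = 2: largest Jordan block has size 2, contributing (x − 2)^2

So m_A(x) = (x - 2)^2 = x^2 - 4*x + 4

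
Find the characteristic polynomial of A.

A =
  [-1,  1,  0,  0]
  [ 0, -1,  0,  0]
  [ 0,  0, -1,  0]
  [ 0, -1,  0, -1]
x^4 + 4*x^3 + 6*x^2 + 4*x + 1

Expanding det(x·I − A) (e.g. by cofactor expansion or by noting that A is similar to its Jordan form J, which has the same characteristic polynomial as A) gives
  χ_A(x) = x^4 + 4*x^3 + 6*x^2 + 4*x + 1
which factors as (x + 1)^4. The eigenvalues (with algebraic multiplicities) are λ = -1 with multiplicity 4.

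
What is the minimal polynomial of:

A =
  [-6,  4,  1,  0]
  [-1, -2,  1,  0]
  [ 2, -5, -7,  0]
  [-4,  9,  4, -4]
x^4 + 19*x^3 + 135*x^2 + 425*x + 500

The characteristic polynomial is χ_A(x) = (x + 4)*(x + 5)^3, so the eigenvalues are known. The minimal polynomial is
  m_A(x) = Π_λ (x − λ)^{k_λ}
where k_λ is the size of the *largest* Jordan block for λ (equivalently, the smallest k with (A − λI)^k v = 0 for every generalised eigenvector v of λ).

  λ = -5: largest Jordan block has size 3, contributing (x + 5)^3
  λ = -4: largest Jordan block has size 1, contributing (x + 4)

So m_A(x) = (x + 4)*(x + 5)^3 = x^4 + 19*x^3 + 135*x^2 + 425*x + 500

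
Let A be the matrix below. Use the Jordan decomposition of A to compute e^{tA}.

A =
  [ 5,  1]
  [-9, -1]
e^{tA} =
  [3*t*exp(2*t) + exp(2*t), t*exp(2*t)]
  [-9*t*exp(2*t), -3*t*exp(2*t) + exp(2*t)]

Strategy: write A = P · J · P⁻¹ where J is a Jordan canonical form, so e^{tA} = P · e^{tJ} · P⁻¹, and e^{tJ} can be computed block-by-block.

A has Jordan form
J =
  [2, 1]
  [0, 2]
(up to reordering of blocks).

Per-block formulas:
  For a 2×2 Jordan block J_2(2): exp(t · J_2(2)) = e^(2t)·(I + t·N), where N is the 2×2 nilpotent shift.

After assembling e^{tJ} and conjugating by P, we get:

e^{tA} =
  [3*t*exp(2*t) + exp(2*t), t*exp(2*t)]
  [-9*t*exp(2*t), -3*t*exp(2*t) + exp(2*t)]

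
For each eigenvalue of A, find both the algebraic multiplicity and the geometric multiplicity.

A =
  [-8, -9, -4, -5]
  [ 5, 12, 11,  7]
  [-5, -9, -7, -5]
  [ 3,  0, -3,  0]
λ = -3: alg = 1, geom = 1; λ = 0: alg = 3, geom = 1

Step 1 — factor the characteristic polynomial to read off the algebraic multiplicities:
  χ_A(x) = x^3*(x + 3)

Step 2 — compute geometric multiplicities via the rank-nullity identity g(λ) = n − rank(A − λI):
  rank(A − (-3)·I) = 3, so dim ker(A − (-3)·I) = n − 3 = 1
  rank(A − (0)·I) = 3, so dim ker(A − (0)·I) = n − 3 = 1

Summary:
  λ = -3: algebraic multiplicity = 1, geometric multiplicity = 1
  λ = 0: algebraic multiplicity = 3, geometric multiplicity = 1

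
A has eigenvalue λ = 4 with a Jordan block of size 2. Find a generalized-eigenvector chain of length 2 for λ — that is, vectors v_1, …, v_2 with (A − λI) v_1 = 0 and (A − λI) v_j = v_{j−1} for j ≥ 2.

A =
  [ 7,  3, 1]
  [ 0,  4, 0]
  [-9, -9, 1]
A Jordan chain for λ = 4 of length 2:
v_1 = (3, 0, -9)ᵀ
v_2 = (1, 0, 0)ᵀ

Let N = A − (4)·I. We want v_2 with N^2 v_2 = 0 but N^1 v_2 ≠ 0; then v_{j-1} := N · v_j for j = 2, …, 2.

Pick v_2 = (1, 0, 0)ᵀ.
Then v_1 = N · v_2 = (3, 0, -9)ᵀ.

Sanity check: (A − (4)·I) v_1 = (0, 0, 0)ᵀ = 0. ✓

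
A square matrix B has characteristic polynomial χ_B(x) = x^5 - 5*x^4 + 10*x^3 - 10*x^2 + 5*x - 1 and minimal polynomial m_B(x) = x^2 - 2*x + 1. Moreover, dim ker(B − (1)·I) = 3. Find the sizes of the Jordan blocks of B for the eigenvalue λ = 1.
Block sizes for λ = 1: [2, 2, 1]

Step 1 — from the characteristic polynomial, algebraic multiplicity of λ = 1 is 5. From dim ker(B − (1)·I) = 3, there are exactly 3 Jordan blocks for λ = 1.
Step 2 — from the minimal polynomial, the factor (x − 1)^2 tells us the largest block for λ = 1 has size 2.
Step 3 — with total size 5, 3 blocks, and largest block 2, the block sizes (in nonincreasing order) are [2, 2, 1].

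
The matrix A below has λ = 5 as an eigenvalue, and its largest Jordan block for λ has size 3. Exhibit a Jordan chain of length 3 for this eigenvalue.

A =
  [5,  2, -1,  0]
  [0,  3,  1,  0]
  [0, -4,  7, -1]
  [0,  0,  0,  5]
A Jordan chain for λ = 5 of length 3:
v_1 = (1, -1, -2, 0)ᵀ
v_2 = (0, 0, -1, 0)ᵀ
v_3 = (0, 0, 0, 1)ᵀ

Let N = A − (5)·I. We want v_3 with N^3 v_3 = 0 but N^2 v_3 ≠ 0; then v_{j-1} := N · v_j for j = 3, …, 2.

Pick v_3 = (0, 0, 0, 1)ᵀ.
Then v_2 = N · v_3 = (0, 0, -1, 0)ᵀ.
Then v_1 = N · v_2 = (1, -1, -2, 0)ᵀ.

Sanity check: (A − (5)·I) v_1 = (0, 0, 0, 0)ᵀ = 0. ✓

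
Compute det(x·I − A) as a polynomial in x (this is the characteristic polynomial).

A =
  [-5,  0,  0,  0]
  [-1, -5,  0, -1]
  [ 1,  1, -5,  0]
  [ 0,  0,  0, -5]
x^4 + 20*x^3 + 150*x^2 + 500*x + 625

Expanding det(x·I − A) (e.g. by cofactor expansion or by noting that A is similar to its Jordan form J, which has the same characteristic polynomial as A) gives
  χ_A(x) = x^4 + 20*x^3 + 150*x^2 + 500*x + 625
which factors as (x + 5)^4. The eigenvalues (with algebraic multiplicities) are λ = -5 with multiplicity 4.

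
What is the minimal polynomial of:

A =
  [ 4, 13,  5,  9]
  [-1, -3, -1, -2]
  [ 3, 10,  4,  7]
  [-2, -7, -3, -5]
x^2

The characteristic polynomial is χ_A(x) = x^4, so the eigenvalues are known. The minimal polynomial is
  m_A(x) = Π_λ (x − λ)^{k_λ}
where k_λ is the size of the *largest* Jordan block for λ (equivalently, the smallest k with (A − λI)^k v = 0 for every generalised eigenvector v of λ).

  λ = 0: largest Jordan block has size 2, contributing (x − 0)^2

So m_A(x) = x^2 = x^2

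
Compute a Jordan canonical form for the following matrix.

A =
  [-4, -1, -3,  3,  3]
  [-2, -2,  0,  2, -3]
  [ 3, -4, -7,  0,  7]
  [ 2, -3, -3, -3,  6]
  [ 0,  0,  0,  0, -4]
J_3(-4) ⊕ J_2(-4)

The characteristic polynomial is
  det(x·I − A) = x^5 + 20*x^4 + 160*x^3 + 640*x^2 + 1280*x + 1024 = (x + 4)^5

Eigenvalues and multiplicities (the geometric multiplicity of λ is n − rank(A − λI), which equals the number of Jordan blocks for λ):
  λ = -4: algebraic multiplicity = 5, geometric multiplicity = 2

Determining the block sizes for each eigenvalue:
  λ = -4: with am = 5 and gm = 2, the partition is not yet determined (e.g. several partitions of 5 into 2 parts exist). Let N = A − (-4)·I. Computing rank(N^1) = 3, rank(N^2) = 1, rank(N^3) = 0; the number of blocks of size ≥ j is rank(N^{j−1}) − rank(N^j), giving [2, 2, 1]. So we have 1 block(s) of size 3, 1 block(s) of size 2 → block sizes [3, 2]

Assembling the blocks gives a Jordan form
J =
  [-4,  1,  0,  0,  0]
  [ 0, -4,  1,  0,  0]
  [ 0,  0, -4,  0,  0]
  [ 0,  0,  0, -4,  1]
  [ 0,  0,  0,  0, -4]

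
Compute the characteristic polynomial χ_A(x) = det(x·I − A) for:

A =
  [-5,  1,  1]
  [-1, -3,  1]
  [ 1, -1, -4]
x^3 + 12*x^2 + 48*x + 64

Expanding det(x·I − A) (e.g. by cofactor expansion or by noting that A is similar to its Jordan form J, which has the same characteristic polynomial as A) gives
  χ_A(x) = x^3 + 12*x^2 + 48*x + 64
which factors as (x + 4)^3. The eigenvalues (with algebraic multiplicities) are λ = -4 with multiplicity 3.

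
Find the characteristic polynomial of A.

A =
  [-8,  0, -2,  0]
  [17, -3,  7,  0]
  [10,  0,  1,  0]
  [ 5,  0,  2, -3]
x^4 + 13*x^3 + 63*x^2 + 135*x + 108

Expanding det(x·I − A) (e.g. by cofactor expansion or by noting that A is similar to its Jordan form J, which has the same characteristic polynomial as A) gives
  χ_A(x) = x^4 + 13*x^3 + 63*x^2 + 135*x + 108
which factors as (x + 3)^3*(x + 4). The eigenvalues (with algebraic multiplicities) are λ = -4 with multiplicity 1, λ = -3 with multiplicity 3.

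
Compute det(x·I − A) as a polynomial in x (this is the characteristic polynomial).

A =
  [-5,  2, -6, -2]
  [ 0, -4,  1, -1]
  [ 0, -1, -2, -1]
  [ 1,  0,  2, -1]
x^4 + 12*x^3 + 54*x^2 + 108*x + 81

Expanding det(x·I − A) (e.g. by cofactor expansion or by noting that A is similar to its Jordan form J, which has the same characteristic polynomial as A) gives
  χ_A(x) = x^4 + 12*x^3 + 54*x^2 + 108*x + 81
which factors as (x + 3)^4. The eigenvalues (with algebraic multiplicities) are λ = -3 with multiplicity 4.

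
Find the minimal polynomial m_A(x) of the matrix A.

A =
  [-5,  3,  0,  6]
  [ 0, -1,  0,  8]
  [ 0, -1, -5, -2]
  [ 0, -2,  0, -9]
x^2 + 10*x + 25

The characteristic polynomial is χ_A(x) = (x + 5)^4, so the eigenvalues are known. The minimal polynomial is
  m_A(x) = Π_λ (x − λ)^{k_λ}
where k_λ is the size of the *largest* Jordan block for λ (equivalently, the smallest k with (A − λI)^k v = 0 for every generalised eigenvector v of λ).

  λ = -5: largest Jordan block has size 2, contributing (x + 5)^2

So m_A(x) = (x + 5)^2 = x^2 + 10*x + 25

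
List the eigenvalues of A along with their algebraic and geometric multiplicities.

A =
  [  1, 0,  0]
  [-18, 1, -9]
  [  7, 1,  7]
λ = 1: alg = 1, geom = 1; λ = 4: alg = 2, geom = 1

Step 1 — factor the characteristic polynomial to read off the algebraic multiplicities:
  χ_A(x) = (x - 4)^2*(x - 1)

Step 2 — compute geometric multiplicities via the rank-nullity identity g(λ) = n − rank(A − λI):
  rank(A − (1)·I) = 2, so dim ker(A − (1)·I) = n − 2 = 1
  rank(A − (4)·I) = 2, so dim ker(A − (4)·I) = n − 2 = 1

Summary:
  λ = 1: algebraic multiplicity = 1, geometric multiplicity = 1
  λ = 4: algebraic multiplicity = 2, geometric multiplicity = 1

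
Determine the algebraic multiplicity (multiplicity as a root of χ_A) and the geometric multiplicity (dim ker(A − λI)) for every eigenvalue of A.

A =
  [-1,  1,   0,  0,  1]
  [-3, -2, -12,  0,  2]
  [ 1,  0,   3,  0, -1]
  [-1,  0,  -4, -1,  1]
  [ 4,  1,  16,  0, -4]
λ = -1: alg = 5, geom = 3

Step 1 — factor the characteristic polynomial to read off the algebraic multiplicities:
  χ_A(x) = (x + 1)^5

Step 2 — compute geometric multiplicities via the rank-nullity identity g(λ) = n − rank(A − λI):
  rank(A − (-1)·I) = 2, so dim ker(A − (-1)·I) = n − 2 = 3

Summary:
  λ = -1: algebraic multiplicity = 5, geometric multiplicity = 3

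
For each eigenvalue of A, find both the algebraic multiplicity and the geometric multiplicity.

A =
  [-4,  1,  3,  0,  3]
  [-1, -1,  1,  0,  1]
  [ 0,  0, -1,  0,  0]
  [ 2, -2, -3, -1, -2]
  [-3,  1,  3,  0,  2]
λ = -1: alg = 5, geom = 2

Step 1 — factor the characteristic polynomial to read off the algebraic multiplicities:
  χ_A(x) = (x + 1)^5

Step 2 — compute geometric multiplicities via the rank-nullity identity g(λ) = n − rank(A − λI):
  rank(A − (-1)·I) = 3, so dim ker(A − (-1)·I) = n − 3 = 2

Summary:
  λ = -1: algebraic multiplicity = 5, geometric multiplicity = 2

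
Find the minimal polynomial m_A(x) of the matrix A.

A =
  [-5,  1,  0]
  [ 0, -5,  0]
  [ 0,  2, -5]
x^2 + 10*x + 25

The characteristic polynomial is χ_A(x) = (x + 5)^3, so the eigenvalues are known. The minimal polynomial is
  m_A(x) = Π_λ (x − λ)^{k_λ}
where k_λ is the size of the *largest* Jordan block for λ (equivalently, the smallest k with (A − λI)^k v = 0 for every generalised eigenvector v of λ).

  λ = -5: largest Jordan block has size 2, contributing (x + 5)^2

So m_A(x) = (x + 5)^2 = x^2 + 10*x + 25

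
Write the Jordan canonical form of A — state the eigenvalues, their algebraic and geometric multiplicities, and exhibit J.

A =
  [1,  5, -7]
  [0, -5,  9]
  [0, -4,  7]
J_3(1)

The characteristic polynomial is
  det(x·I − A) = x^3 - 3*x^2 + 3*x - 1 = (x - 1)^3

Eigenvalues and multiplicities (the geometric multiplicity of λ is n − rank(A − λI), which equals the number of Jordan blocks for λ):
  λ = 1: algebraic multiplicity = 3, geometric multiplicity = 1

Determining the block sizes for each eigenvalue:
  λ = 1: one block (gm = 1), so the single block has size am = 3 → block sizes [3]

Assembling the blocks gives a Jordan form
J =
  [1, 1, 0]
  [0, 1, 1]
  [0, 0, 1]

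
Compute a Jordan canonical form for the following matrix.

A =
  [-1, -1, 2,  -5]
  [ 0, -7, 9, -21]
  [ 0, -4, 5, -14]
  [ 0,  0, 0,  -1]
J_3(-1) ⊕ J_1(-1)

The characteristic polynomial is
  det(x·I − A) = x^4 + 4*x^3 + 6*x^2 + 4*x + 1 = (x + 1)^4

Eigenvalues and multiplicities (the geometric multiplicity of λ is n − rank(A − λI), which equals the number of Jordan blocks for λ):
  λ = -1: algebraic multiplicity = 4, geometric multiplicity = 2

Determining the block sizes for each eigenvalue:
  λ = -1: with am = 4 and gm = 2, the partition is not yet determined (e.g. several partitions of 4 into 2 parts exist). Let N = A − (-1)·I. Computing rank(N^1) = 2, rank(N^2) = 1, rank(N^3) = 0; the number of blocks of size ≥ j is rank(N^{j−1}) − rank(N^j), giving [2, 1, 1]. So we have 1 block(s) of size 3, 1 block(s) of size 1 → block sizes [3, 1]

Assembling the blocks gives a Jordan form
J =
  [-1,  1,  0,  0]
  [ 0, -1,  1,  0]
  [ 0,  0, -1,  0]
  [ 0,  0,  0, -1]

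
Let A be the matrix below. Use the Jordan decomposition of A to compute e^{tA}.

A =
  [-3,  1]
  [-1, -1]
e^{tA} =
  [-t*exp(-2*t) + exp(-2*t), t*exp(-2*t)]
  [-t*exp(-2*t), t*exp(-2*t) + exp(-2*t)]

Strategy: write A = P · J · P⁻¹ where J is a Jordan canonical form, so e^{tA} = P · e^{tJ} · P⁻¹, and e^{tJ} can be computed block-by-block.

A has Jordan form
J =
  [-2,  1]
  [ 0, -2]
(up to reordering of blocks).

Per-block formulas:
  For a 2×2 Jordan block J_2(-2): exp(t · J_2(-2)) = e^(-2t)·(I + t·N), where N is the 2×2 nilpotent shift.

After assembling e^{tJ} and conjugating by P, we get:

e^{tA} =
  [-t*exp(-2*t) + exp(-2*t), t*exp(-2*t)]
  [-t*exp(-2*t), t*exp(-2*t) + exp(-2*t)]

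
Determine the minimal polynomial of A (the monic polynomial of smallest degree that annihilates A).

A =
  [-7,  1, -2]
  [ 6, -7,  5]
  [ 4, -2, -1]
x^3 + 15*x^2 + 75*x + 125

The characteristic polynomial is χ_A(x) = (x + 5)^3, so the eigenvalues are known. The minimal polynomial is
  m_A(x) = Π_λ (x − λ)^{k_λ}
where k_λ is the size of the *largest* Jordan block for λ (equivalently, the smallest k with (A − λI)^k v = 0 for every generalised eigenvector v of λ).

  λ = -5: largest Jordan block has size 3, contributing (x + 5)^3

So m_A(x) = (x + 5)^3 = x^3 + 15*x^2 + 75*x + 125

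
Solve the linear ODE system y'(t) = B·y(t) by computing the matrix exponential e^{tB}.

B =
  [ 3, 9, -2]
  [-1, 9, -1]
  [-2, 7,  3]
e^{tB} =
  [-t^2*exp(5*t)/2 - 2*t*exp(5*t) + exp(5*t), 2*t^2*exp(5*t) + 9*t*exp(5*t), -t^2*exp(5*t)/2 - 2*t*exp(5*t)]
  [-t*exp(5*t), 4*t*exp(5*t) + exp(5*t), -t*exp(5*t)]
  [t^2*exp(5*t)/2 - 2*t*exp(5*t), -2*t^2*exp(5*t) + 7*t*exp(5*t), t^2*exp(5*t)/2 - 2*t*exp(5*t) + exp(5*t)]

Strategy: write B = P · J · P⁻¹ where J is a Jordan canonical form, so e^{tB} = P · e^{tJ} · P⁻¹, and e^{tJ} can be computed block-by-block.

B has Jordan form
J =
  [5, 1, 0]
  [0, 5, 1]
  [0, 0, 5]
(up to reordering of blocks).

Per-block formulas:
  For a 3×3 Jordan block J_3(5): exp(t · J_3(5)) = e^(5t)·(I + t·N + (t^2/2)·N^2), where N is the 3×3 nilpotent shift.

After assembling e^{tJ} and conjugating by P, we get:

e^{tB} =
  [-t^2*exp(5*t)/2 - 2*t*exp(5*t) + exp(5*t), 2*t^2*exp(5*t) + 9*t*exp(5*t), -t^2*exp(5*t)/2 - 2*t*exp(5*t)]
  [-t*exp(5*t), 4*t*exp(5*t) + exp(5*t), -t*exp(5*t)]
  [t^2*exp(5*t)/2 - 2*t*exp(5*t), -2*t^2*exp(5*t) + 7*t*exp(5*t), t^2*exp(5*t)/2 - 2*t*exp(5*t) + exp(5*t)]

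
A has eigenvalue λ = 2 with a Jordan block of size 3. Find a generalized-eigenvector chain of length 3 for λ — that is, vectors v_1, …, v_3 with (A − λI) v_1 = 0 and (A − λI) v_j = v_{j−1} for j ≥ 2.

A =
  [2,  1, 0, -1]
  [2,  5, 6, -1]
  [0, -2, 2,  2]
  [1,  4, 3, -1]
A Jordan chain for λ = 2 of length 3:
v_1 = (1, 5, -2, 5)ᵀ
v_2 = (0, 2, 0, 1)ᵀ
v_3 = (1, 0, 0, 0)ᵀ

Let N = A − (2)·I. We want v_3 with N^3 v_3 = 0 but N^2 v_3 ≠ 0; then v_{j-1} := N · v_j for j = 3, …, 2.

Pick v_3 = (1, 0, 0, 0)ᵀ.
Then v_2 = N · v_3 = (0, 2, 0, 1)ᵀ.
Then v_1 = N · v_2 = (1, 5, -2, 5)ᵀ.

Sanity check: (A − (2)·I) v_1 = (0, 0, 0, 0)ᵀ = 0. ✓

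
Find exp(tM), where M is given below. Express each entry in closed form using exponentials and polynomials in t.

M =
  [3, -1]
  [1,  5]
e^{tM} =
  [-t*exp(4*t) + exp(4*t), -t*exp(4*t)]
  [t*exp(4*t), t*exp(4*t) + exp(4*t)]

Strategy: write M = P · J · P⁻¹ where J is a Jordan canonical form, so e^{tM} = P · e^{tJ} · P⁻¹, and e^{tJ} can be computed block-by-block.

M has Jordan form
J =
  [4, 1]
  [0, 4]
(up to reordering of blocks).

Per-block formulas:
  For a 2×2 Jordan block J_2(4): exp(t · J_2(4)) = e^(4t)·(I + t·N), where N is the 2×2 nilpotent shift.

After assembling e^{tJ} and conjugating by P, we get:

e^{tM} =
  [-t*exp(4*t) + exp(4*t), -t*exp(4*t)]
  [t*exp(4*t), t*exp(4*t) + exp(4*t)]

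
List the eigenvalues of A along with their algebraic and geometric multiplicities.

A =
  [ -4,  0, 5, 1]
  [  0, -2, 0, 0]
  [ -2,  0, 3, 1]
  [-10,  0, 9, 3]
λ = -2: alg = 2, geom = 2; λ = 2: alg = 2, geom = 1

Step 1 — factor the characteristic polynomial to read off the algebraic multiplicities:
  χ_A(x) = (x - 2)^2*(x + 2)^2

Step 2 — compute geometric multiplicities via the rank-nullity identity g(λ) = n − rank(A − λI):
  rank(A − (-2)·I) = 2, so dim ker(A − (-2)·I) = n − 2 = 2
  rank(A − (2)·I) = 3, so dim ker(A − (2)·I) = n − 3 = 1

Summary:
  λ = -2: algebraic multiplicity = 2, geometric multiplicity = 2
  λ = 2: algebraic multiplicity = 2, geometric multiplicity = 1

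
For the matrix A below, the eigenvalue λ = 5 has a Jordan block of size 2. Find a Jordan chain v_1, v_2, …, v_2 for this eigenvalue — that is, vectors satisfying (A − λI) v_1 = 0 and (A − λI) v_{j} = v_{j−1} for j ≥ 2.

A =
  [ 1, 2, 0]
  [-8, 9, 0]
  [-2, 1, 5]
A Jordan chain for λ = 5 of length 2:
v_1 = (-4, -8, -2)ᵀ
v_2 = (1, 0, 0)ᵀ

Let N = A − (5)·I. We want v_2 with N^2 v_2 = 0 but N^1 v_2 ≠ 0; then v_{j-1} := N · v_j for j = 2, …, 2.

Pick v_2 = (1, 0, 0)ᵀ.
Then v_1 = N · v_2 = (-4, -8, -2)ᵀ.

Sanity check: (A − (5)·I) v_1 = (0, 0, 0)ᵀ = 0. ✓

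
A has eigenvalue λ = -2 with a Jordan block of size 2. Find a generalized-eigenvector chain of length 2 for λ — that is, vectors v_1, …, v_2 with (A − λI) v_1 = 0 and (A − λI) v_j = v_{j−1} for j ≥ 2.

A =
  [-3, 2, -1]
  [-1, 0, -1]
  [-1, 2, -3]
A Jordan chain for λ = -2 of length 2:
v_1 = (-1, -1, -1)ᵀ
v_2 = (1, 0, 0)ᵀ

Let N = A − (-2)·I. We want v_2 with N^2 v_2 = 0 but N^1 v_2 ≠ 0; then v_{j-1} := N · v_j for j = 2, …, 2.

Pick v_2 = (1, 0, 0)ᵀ.
Then v_1 = N · v_2 = (-1, -1, -1)ᵀ.

Sanity check: (A − (-2)·I) v_1 = (0, 0, 0)ᵀ = 0. ✓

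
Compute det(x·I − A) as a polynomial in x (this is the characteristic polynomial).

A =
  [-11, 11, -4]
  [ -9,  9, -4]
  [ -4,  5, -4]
x^3 + 6*x^2 + 12*x + 8

Expanding det(x·I − A) (e.g. by cofactor expansion or by noting that A is similar to its Jordan form J, which has the same characteristic polynomial as A) gives
  χ_A(x) = x^3 + 6*x^2 + 12*x + 8
which factors as (x + 2)^3. The eigenvalues (with algebraic multiplicities) are λ = -2 with multiplicity 3.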